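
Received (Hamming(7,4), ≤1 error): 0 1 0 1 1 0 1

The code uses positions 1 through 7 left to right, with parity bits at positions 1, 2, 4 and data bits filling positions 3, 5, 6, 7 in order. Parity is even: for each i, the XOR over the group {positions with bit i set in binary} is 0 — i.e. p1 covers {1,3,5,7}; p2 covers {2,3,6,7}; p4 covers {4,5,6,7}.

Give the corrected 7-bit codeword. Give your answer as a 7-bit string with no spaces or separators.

s1 (pos 1,3,5,7): 0⊕0⊕1⊕1 = 0
s2 (pos 2,3,6,7): 1⊕0⊕0⊕1 = 0
s4 (pos 4,5,6,7): 1⊕1⊕0⊕1 = 1
Syndrome s4…s1 = 100 → error at position 4.
Flip position 4: 0101101 → 0100101

0100101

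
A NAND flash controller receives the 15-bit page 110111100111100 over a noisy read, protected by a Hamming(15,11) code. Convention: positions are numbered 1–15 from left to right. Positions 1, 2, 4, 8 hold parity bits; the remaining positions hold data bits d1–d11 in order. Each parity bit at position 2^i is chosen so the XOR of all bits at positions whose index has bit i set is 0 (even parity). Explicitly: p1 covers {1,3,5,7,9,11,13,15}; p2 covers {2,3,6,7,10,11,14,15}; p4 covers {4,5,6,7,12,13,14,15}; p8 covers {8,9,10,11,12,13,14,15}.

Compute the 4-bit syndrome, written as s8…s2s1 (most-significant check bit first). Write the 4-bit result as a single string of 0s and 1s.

s1 (pos 1,3,5,7,9,11,13,15): 1⊕0⊕1⊕1⊕0⊕1⊕1⊕0 = 1
s2 (pos 2,3,6,7,10,11,14,15): 1⊕0⊕1⊕1⊕1⊕1⊕0⊕0 = 1
s4 (pos 4,5,6,7,12,13,14,15): 1⊕1⊕1⊕1⊕1⊕1⊕0⊕0 = 0
s8 (pos 8,9,10,11,12,13,14,15): 0⊕0⊕1⊕1⊕1⊕1⊕0⊕0 = 0
Syndrome s8…s1 = 0011 → error at position 3.

0011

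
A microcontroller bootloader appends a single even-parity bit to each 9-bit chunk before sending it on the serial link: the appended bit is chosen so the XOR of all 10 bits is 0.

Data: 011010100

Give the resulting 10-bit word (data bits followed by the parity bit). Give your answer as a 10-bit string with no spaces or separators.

0110101000

XOR of the 9 data bits: 0⊕1⊕1⊕0⊕1⊕0⊕1⊕0⊕0 = 0
Parity bit = 0 (so all 10 bits XOR to 0).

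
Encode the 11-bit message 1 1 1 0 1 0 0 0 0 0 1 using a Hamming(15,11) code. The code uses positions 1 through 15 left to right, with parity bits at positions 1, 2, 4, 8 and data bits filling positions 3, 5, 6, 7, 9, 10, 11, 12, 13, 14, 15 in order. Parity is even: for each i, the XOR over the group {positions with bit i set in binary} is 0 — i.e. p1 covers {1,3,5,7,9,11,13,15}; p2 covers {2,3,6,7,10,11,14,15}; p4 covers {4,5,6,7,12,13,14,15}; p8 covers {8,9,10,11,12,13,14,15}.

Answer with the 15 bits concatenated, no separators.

011111001000001

Place data at non-parity positions: p1 p2 1 p4 1 1 0 p8 1 0 0 0 0 0 1
p1 (pos 1,3,5,7,9,11,13,15): XOR of data positions = 1⊕1⊕0⊕1⊕0⊕0⊕1 = 0
p2 (pos 2,3,6,7,10,11,14,15): XOR of data positions = 1⊕1⊕0⊕0⊕0⊕0⊕1 = 1
p4 (pos 4,5,6,7,12,13,14,15): XOR of data positions = 1⊕1⊕0⊕0⊕0⊕0⊕1 = 1
p8 (pos 8,9,10,11,12,13,14,15): XOR of data positions = 1⊕0⊕0⊕0⊕0⊕0⊕1 = 0
Codeword: 011111001000001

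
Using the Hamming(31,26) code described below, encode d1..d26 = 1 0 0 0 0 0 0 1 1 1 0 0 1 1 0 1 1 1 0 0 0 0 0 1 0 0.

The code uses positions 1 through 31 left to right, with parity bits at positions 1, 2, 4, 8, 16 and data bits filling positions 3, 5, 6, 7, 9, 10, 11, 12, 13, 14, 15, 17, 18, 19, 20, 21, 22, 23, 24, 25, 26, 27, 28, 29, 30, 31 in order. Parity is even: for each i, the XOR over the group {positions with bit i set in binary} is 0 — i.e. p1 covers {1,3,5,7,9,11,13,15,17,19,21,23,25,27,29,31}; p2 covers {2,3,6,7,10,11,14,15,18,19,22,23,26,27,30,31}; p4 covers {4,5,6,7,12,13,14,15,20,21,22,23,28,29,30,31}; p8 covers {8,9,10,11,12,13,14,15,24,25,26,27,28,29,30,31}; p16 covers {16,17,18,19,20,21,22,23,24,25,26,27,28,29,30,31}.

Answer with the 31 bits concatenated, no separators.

0011000000011100011011100000100

Place data at non-parity positions: p1 p2 1 p4 0 0 0 p8 0 0 0 1 1 1 0 p16 0 1 1 0 1 1 1 0 0 0 0 0 1 0 0
p1 (pos 1,3,5,7,9,11,13,15,17,19,21,23,25,27,29,31): XOR of data positions = 1⊕0⊕0⊕0⊕0⊕1⊕0⊕0⊕1⊕1⊕1⊕0⊕0⊕1⊕0 = 0
p2 (pos 2,3,6,7,10,11,14,15,18,19,22,23,26,27,30,31): XOR of data positions = 1⊕0⊕0⊕0⊕0⊕1⊕0⊕1⊕1⊕1⊕1⊕0⊕0⊕0⊕0 = 0
p4 (pos 4,5,6,7,12,13,14,15,20,21,22,23,28,29,30,31): XOR of data positions = 0⊕0⊕0⊕1⊕1⊕1⊕0⊕0⊕1⊕1⊕1⊕0⊕1⊕0⊕0 = 1
p8 (pos 8,9,10,11,12,13,14,15,24,25,26,27,28,29,30,31): XOR of data positions = 0⊕0⊕0⊕1⊕1⊕1⊕0⊕0⊕0⊕0⊕0⊕0⊕1⊕0⊕0 = 0
p16 (pos 16,17,18,19,20,21,22,23,24,25,26,27,28,29,30,31): XOR of data positions = 0⊕1⊕1⊕0⊕1⊕1⊕1⊕0⊕0⊕0⊕0⊕0⊕1⊕0⊕0 = 0
Codeword: 0011000000011100011011100000100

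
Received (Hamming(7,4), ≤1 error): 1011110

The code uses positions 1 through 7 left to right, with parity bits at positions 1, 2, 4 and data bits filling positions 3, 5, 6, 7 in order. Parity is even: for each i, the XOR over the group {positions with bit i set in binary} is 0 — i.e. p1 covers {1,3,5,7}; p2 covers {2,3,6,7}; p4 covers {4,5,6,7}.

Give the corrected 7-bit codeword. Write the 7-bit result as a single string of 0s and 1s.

s1 (pos 1,3,5,7): 1⊕1⊕1⊕0 = 1
s2 (pos 2,3,6,7): 0⊕1⊕1⊕0 = 0
s4 (pos 4,5,6,7): 1⊕1⊕1⊕0 = 1
Syndrome s4…s1 = 101 → error at position 5.
Flip position 5: 1011110 → 1011010

1011010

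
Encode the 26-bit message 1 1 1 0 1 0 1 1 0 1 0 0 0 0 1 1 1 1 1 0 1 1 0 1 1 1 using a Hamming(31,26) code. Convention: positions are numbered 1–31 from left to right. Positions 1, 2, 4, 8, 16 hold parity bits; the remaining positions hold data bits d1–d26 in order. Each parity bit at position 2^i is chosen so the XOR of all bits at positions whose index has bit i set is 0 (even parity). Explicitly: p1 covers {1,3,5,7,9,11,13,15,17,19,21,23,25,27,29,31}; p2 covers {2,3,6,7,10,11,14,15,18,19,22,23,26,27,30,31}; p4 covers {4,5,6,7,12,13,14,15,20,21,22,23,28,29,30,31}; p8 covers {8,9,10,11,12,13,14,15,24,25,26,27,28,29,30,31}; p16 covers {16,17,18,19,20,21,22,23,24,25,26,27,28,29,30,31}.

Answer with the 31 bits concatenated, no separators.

Place data at non-parity positions: p1 p2 1 p4 1 1 0 p8 1 0 1 1 0 1 0 p16 0 0 0 1 1 1 1 1 0 1 1 0 1 1 1
p1 (pos 1,3,5,7,9,11,13,15,17,19,21,23,25,27,29,31): XOR of data positions = 1⊕1⊕0⊕1⊕1⊕0⊕0⊕0⊕0⊕1⊕1⊕0⊕1⊕1⊕1 = 1
p2 (pos 2,3,6,7,10,11,14,15,18,19,22,23,26,27,30,31): XOR of data positions = 1⊕1⊕0⊕0⊕1⊕1⊕0⊕0⊕0⊕1⊕1⊕1⊕1⊕1⊕1 = 0
p4 (pos 4,5,6,7,12,13,14,15,20,21,22,23,28,29,30,31): XOR of data positions = 1⊕1⊕0⊕1⊕0⊕1⊕0⊕1⊕1⊕1⊕1⊕0⊕1⊕1⊕1 = 1
p8 (pos 8,9,10,11,12,13,14,15,24,25,26,27,28,29,30,31): XOR of data positions = 1⊕0⊕1⊕1⊕0⊕1⊕0⊕1⊕0⊕1⊕1⊕0⊕1⊕1⊕1 = 0
p16 (pos 16,17,18,19,20,21,22,23,24,25,26,27,28,29,30,31): XOR of data positions = 0⊕0⊕0⊕1⊕1⊕1⊕1⊕1⊕0⊕1⊕1⊕0⊕1⊕1⊕1 = 0
Codeword: 1011110010110100000111110110111

1011110010110100000111110110111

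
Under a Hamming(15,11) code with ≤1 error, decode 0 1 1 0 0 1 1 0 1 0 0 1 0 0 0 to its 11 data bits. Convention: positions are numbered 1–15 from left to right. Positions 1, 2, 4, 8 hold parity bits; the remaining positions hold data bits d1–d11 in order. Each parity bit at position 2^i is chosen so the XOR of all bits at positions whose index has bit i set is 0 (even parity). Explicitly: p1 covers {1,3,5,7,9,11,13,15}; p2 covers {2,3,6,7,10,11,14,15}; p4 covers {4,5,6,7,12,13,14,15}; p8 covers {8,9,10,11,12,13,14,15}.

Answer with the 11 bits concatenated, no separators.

s1 (pos 1,3,5,7,9,11,13,15): 0⊕1⊕0⊕1⊕1⊕0⊕0⊕0 = 1
s2 (pos 2,3,6,7,10,11,14,15): 1⊕1⊕1⊕1⊕0⊕0⊕0⊕0 = 0
s4 (pos 4,5,6,7,12,13,14,15): 0⊕0⊕1⊕1⊕1⊕0⊕0⊕0 = 1
s8 (pos 8,9,10,11,12,13,14,15): 0⊕1⊕0⊕0⊕1⊕0⊕0⊕0 = 0
Syndrome s8…s1 = 0101 → error at position 5.
Flip position 5: 011001101001000 → 011011101001000
Read data bits from positions 3,5,6,7,9,10,11,12,13,14,15: 11111001000

11111001000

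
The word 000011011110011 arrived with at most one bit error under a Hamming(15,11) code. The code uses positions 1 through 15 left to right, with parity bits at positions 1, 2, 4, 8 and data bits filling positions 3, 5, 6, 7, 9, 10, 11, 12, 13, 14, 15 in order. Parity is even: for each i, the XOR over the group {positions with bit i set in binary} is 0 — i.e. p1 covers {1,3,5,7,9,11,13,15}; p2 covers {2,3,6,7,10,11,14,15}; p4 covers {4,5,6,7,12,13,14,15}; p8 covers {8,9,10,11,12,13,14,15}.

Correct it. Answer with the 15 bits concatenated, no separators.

s1 (pos 1,3,5,7,9,11,13,15): 0⊕0⊕1⊕0⊕1⊕1⊕0⊕1 = 0
s2 (pos 2,3,6,7,10,11,14,15): 0⊕0⊕1⊕0⊕1⊕1⊕1⊕1 = 1
s4 (pos 4,5,6,7,12,13,14,15): 0⊕1⊕1⊕0⊕0⊕0⊕1⊕1 = 0
s8 (pos 8,9,10,11,12,13,14,15): 1⊕1⊕1⊕1⊕0⊕0⊕1⊕1 = 0
Syndrome s8…s1 = 0010 → error at position 2.
Flip position 2: 000011011110011 → 010011011110011

010011011110011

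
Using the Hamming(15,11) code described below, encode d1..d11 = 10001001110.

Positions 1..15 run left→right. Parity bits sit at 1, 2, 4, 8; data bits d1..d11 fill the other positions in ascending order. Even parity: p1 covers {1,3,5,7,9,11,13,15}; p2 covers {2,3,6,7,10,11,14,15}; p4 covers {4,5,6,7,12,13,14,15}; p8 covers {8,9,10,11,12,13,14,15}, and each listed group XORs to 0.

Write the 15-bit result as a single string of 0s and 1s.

101100001001110

Place data at non-parity positions: p1 p2 1 p4 0 0 0 p8 1 0 0 1 1 1 0
p1 (pos 1,3,5,7,9,11,13,15): XOR of data positions = 1⊕0⊕0⊕1⊕0⊕1⊕0 = 1
p2 (pos 2,3,6,7,10,11,14,15): XOR of data positions = 1⊕0⊕0⊕0⊕0⊕1⊕0 = 0
p4 (pos 4,5,6,7,12,13,14,15): XOR of data positions = 0⊕0⊕0⊕1⊕1⊕1⊕0 = 1
p8 (pos 8,9,10,11,12,13,14,15): XOR of data positions = 1⊕0⊕0⊕1⊕1⊕1⊕0 = 0
Codeword: 101100001001110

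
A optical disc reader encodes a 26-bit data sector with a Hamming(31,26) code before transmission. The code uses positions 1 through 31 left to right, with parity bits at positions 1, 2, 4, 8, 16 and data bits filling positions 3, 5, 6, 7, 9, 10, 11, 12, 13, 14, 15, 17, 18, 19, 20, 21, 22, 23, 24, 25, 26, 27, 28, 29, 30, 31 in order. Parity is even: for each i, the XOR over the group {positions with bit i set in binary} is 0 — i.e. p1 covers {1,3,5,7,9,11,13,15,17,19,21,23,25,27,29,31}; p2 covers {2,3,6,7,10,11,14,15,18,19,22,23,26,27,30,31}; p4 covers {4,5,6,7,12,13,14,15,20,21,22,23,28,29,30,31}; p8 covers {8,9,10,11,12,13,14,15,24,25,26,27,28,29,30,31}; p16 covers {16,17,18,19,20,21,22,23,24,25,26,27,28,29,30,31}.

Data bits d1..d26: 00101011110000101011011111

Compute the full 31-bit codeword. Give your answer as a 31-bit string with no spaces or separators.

1100010010111101000101011011111

Place data at non-parity positions: p1 p2 0 p4 0 1 0 p8 1 0 1 1 1 1 0 p16 0 0 0 1 0 1 0 1 1 0 1 1 1 1 1
p1 (pos 1,3,5,7,9,11,13,15,17,19,21,23,25,27,29,31): XOR of data positions = 0⊕0⊕0⊕1⊕1⊕1⊕0⊕0⊕0⊕0⊕0⊕1⊕1⊕1⊕1 = 1
p2 (pos 2,3,6,7,10,11,14,15,18,19,22,23,26,27,30,31): XOR of data positions = 0⊕1⊕0⊕0⊕1⊕1⊕0⊕0⊕0⊕1⊕0⊕0⊕1⊕1⊕1 = 1
p4 (pos 4,5,6,7,12,13,14,15,20,21,22,23,28,29,30,31): XOR of data positions = 0⊕1⊕0⊕1⊕1⊕1⊕0⊕1⊕0⊕1⊕0⊕1⊕1⊕1⊕1 = 0
p8 (pos 8,9,10,11,12,13,14,15,24,25,26,27,28,29,30,31): XOR of data positions = 1⊕0⊕1⊕1⊕1⊕1⊕0⊕1⊕1⊕0⊕1⊕1⊕1⊕1⊕1 = 0
p16 (pos 16,17,18,19,20,21,22,23,24,25,26,27,28,29,30,31): XOR of data positions = 0⊕0⊕0⊕1⊕0⊕1⊕0⊕1⊕1⊕0⊕1⊕1⊕1⊕1⊕1 = 1
Codeword: 1100010010111101000101011011111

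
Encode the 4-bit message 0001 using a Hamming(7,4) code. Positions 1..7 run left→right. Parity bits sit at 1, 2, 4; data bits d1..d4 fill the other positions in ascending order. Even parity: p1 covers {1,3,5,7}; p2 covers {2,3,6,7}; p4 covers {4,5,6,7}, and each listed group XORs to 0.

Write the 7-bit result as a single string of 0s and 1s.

Place data at non-parity positions: p1 p2 0 p4 0 0 1
p1 (pos 1,3,5,7): XOR of data positions = 0⊕0⊕1 = 1
p2 (pos 2,3,6,7): XOR of data positions = 0⊕0⊕1 = 1
p4 (pos 4,5,6,7): XOR of data positions = 0⊕0⊕1 = 1
Codeword: 1101001

1101001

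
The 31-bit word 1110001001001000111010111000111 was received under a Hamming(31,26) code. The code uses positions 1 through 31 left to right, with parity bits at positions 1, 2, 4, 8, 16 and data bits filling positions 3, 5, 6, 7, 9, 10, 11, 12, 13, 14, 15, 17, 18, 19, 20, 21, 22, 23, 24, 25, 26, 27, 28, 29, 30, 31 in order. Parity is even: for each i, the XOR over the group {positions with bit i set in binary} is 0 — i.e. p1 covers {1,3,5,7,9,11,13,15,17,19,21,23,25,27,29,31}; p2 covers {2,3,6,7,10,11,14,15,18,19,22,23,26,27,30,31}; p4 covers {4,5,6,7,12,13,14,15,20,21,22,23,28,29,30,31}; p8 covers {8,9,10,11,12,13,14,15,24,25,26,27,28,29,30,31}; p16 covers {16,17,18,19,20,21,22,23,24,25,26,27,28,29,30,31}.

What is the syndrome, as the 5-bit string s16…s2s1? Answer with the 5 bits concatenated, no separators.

s1 (pos 1,3,5,7,9,11,13,15,17,19,21,23,25,27,29,31): 1⊕1⊕0⊕1⊕0⊕0⊕1⊕0⊕1⊕1⊕1⊕1⊕1⊕0⊕1⊕1 = 1
s2 (pos 2,3,6,7,10,11,14,15,18,19,22,23,26,27,30,31): 1⊕1⊕0⊕1⊕1⊕0⊕0⊕0⊕1⊕1⊕0⊕1⊕0⊕0⊕1⊕1 = 1
s4 (pos 4,5,6,7,12,13,14,15,20,21,22,23,28,29,30,31): 0⊕0⊕0⊕1⊕0⊕1⊕0⊕0⊕0⊕1⊕0⊕1⊕0⊕1⊕1⊕1 = 1
s8 (pos 8,9,10,11,12,13,14,15,24,25,26,27,28,29,30,31): 0⊕0⊕1⊕0⊕0⊕1⊕0⊕0⊕1⊕1⊕0⊕0⊕0⊕1⊕1⊕1 = 1
s16 (pos 16,17,18,19,20,21,22,23,24,25,26,27,28,29,30,31): 0⊕1⊕1⊕1⊕0⊕1⊕0⊕1⊕1⊕1⊕0⊕0⊕0⊕1⊕1⊕1 = 0
Syndrome s16…s1 = 01111 → error at position 15.

01111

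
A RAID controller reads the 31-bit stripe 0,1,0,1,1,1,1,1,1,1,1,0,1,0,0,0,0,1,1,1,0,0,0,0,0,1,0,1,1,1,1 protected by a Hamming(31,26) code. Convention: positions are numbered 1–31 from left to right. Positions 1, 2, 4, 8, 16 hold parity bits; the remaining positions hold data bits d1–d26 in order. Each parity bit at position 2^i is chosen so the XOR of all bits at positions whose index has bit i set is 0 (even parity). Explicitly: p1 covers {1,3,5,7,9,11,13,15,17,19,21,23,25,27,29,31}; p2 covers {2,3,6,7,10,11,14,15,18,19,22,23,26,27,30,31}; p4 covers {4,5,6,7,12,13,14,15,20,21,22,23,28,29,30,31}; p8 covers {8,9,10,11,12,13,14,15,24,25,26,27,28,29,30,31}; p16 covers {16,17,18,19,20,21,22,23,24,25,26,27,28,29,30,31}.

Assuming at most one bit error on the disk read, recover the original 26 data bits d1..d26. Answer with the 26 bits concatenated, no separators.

s1 (pos 1,3,5,7,9,11,13,15,17,19,21,23,25,27,29,31): 0⊕0⊕1⊕1⊕1⊕1⊕1⊕0⊕0⊕1⊕0⊕0⊕0⊕0⊕1⊕1 = 0
s2 (pos 2,3,6,7,10,11,14,15,18,19,22,23,26,27,30,31): 1⊕0⊕1⊕1⊕1⊕1⊕0⊕0⊕1⊕1⊕0⊕0⊕1⊕0⊕1⊕1 = 0
s4 (pos 4,5,6,7,12,13,14,15,20,21,22,23,28,29,30,31): 1⊕1⊕1⊕1⊕0⊕1⊕0⊕0⊕1⊕0⊕0⊕0⊕1⊕1⊕1⊕1 = 0
s8 (pos 8,9,10,11,12,13,14,15,24,25,26,27,28,29,30,31): 1⊕1⊕1⊕1⊕0⊕1⊕0⊕0⊕0⊕0⊕1⊕0⊕1⊕1⊕1⊕1 = 0
s16 (pos 16,17,18,19,20,21,22,23,24,25,26,27,28,29,30,31): 0⊕0⊕1⊕1⊕1⊕0⊕0⊕0⊕0⊕0⊕1⊕0⊕1⊕1⊕1⊕1 = 0
Syndrome s16…s1 = 00000 → no error.
Read data bits from positions 3,5,6,7,9,10,11,12,13,14,15,17,18,19,20,21,22,23,24,25,26,27,28,29,30,31: 01111110100011100000101111

01111110100011100000101111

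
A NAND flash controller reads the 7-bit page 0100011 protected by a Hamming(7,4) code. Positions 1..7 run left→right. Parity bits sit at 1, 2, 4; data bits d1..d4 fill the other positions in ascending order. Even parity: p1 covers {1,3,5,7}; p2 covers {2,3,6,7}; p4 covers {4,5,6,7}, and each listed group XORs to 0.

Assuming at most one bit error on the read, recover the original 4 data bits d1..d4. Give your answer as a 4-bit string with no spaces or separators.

s1 (pos 1,3,5,7): 0⊕0⊕0⊕1 = 1
s2 (pos 2,3,6,7): 1⊕0⊕1⊕1 = 1
s4 (pos 4,5,6,7): 0⊕0⊕1⊕1 = 0
Syndrome s4…s1 = 011 → error at position 3.
Flip position 3: 0100011 → 0110011
Read data bits from positions 3,5,6,7: 1011

1011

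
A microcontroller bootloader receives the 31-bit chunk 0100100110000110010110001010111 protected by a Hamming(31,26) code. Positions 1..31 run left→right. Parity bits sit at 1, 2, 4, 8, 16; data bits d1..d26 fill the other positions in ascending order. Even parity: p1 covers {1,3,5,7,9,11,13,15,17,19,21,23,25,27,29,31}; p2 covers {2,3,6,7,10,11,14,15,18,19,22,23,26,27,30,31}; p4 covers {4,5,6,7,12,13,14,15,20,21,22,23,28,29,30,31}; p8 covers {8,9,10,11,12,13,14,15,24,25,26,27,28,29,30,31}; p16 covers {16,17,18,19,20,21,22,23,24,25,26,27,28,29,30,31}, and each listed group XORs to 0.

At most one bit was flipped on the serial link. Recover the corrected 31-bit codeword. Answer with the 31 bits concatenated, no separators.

s1 (pos 1,3,5,7,9,11,13,15,17,19,21,23,25,27,29,31): 0⊕0⊕1⊕0⊕1⊕0⊕0⊕1⊕0⊕0⊕1⊕0⊕1⊕1⊕1⊕1 = 0
s2 (pos 2,3,6,7,10,11,14,15,18,19,22,23,26,27,30,31): 1⊕0⊕0⊕0⊕0⊕0⊕1⊕1⊕1⊕0⊕0⊕0⊕0⊕1⊕1⊕1 = 1
s4 (pos 4,5,6,7,12,13,14,15,20,21,22,23,28,29,30,31): 0⊕1⊕0⊕0⊕0⊕0⊕1⊕1⊕1⊕1⊕0⊕0⊕0⊕1⊕1⊕1 = 0
s8 (pos 8,9,10,11,12,13,14,15,24,25,26,27,28,29,30,31): 1⊕1⊕0⊕0⊕0⊕0⊕1⊕1⊕0⊕1⊕0⊕1⊕0⊕1⊕1⊕1 = 1
s16 (pos 16,17,18,19,20,21,22,23,24,25,26,27,28,29,30,31): 0⊕0⊕1⊕0⊕1⊕1⊕0⊕0⊕0⊕1⊕0⊕1⊕0⊕1⊕1⊕1 = 0
Syndrome s16…s1 = 01010 → error at position 10.
Flip position 10: 0100100110000110010110001010111 → 0100100111000110010110001010111

0100100111000110010110001010111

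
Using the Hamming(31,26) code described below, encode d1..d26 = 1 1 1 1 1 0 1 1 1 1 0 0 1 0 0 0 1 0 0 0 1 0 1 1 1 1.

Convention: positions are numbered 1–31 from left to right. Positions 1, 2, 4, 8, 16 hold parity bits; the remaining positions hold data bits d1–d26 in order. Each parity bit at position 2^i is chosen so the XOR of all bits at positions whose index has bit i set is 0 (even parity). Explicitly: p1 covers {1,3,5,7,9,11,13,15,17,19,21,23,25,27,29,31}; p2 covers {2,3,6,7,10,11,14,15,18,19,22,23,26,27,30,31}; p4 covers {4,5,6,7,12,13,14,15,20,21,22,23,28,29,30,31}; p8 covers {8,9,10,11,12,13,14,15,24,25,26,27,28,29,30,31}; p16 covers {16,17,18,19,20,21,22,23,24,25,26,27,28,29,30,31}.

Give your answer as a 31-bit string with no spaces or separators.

Place data at non-parity positions: p1 p2 1 p4 1 1 1 p8 1 0 1 1 1 1 0 p16 0 1 0 0 0 1 0 0 0 1 0 1 1 1 1
p1 (pos 1,3,5,7,9,11,13,15,17,19,21,23,25,27,29,31): XOR of data positions = 1⊕1⊕1⊕1⊕1⊕1⊕0⊕0⊕0⊕0⊕0⊕0⊕0⊕1⊕1 = 0
p2 (pos 2,3,6,7,10,11,14,15,18,19,22,23,26,27,30,31): XOR of data positions = 1⊕1⊕1⊕0⊕1⊕1⊕0⊕1⊕0⊕1⊕0⊕1⊕0⊕1⊕1 = 0
p4 (pos 4,5,6,7,12,13,14,15,20,21,22,23,28,29,30,31): XOR of data positions = 1⊕1⊕1⊕1⊕1⊕1⊕0⊕0⊕0⊕1⊕0⊕1⊕1⊕1⊕1 = 1
p8 (pos 8,9,10,11,12,13,14,15,24,25,26,27,28,29,30,31): XOR of data positions = 1⊕0⊕1⊕1⊕1⊕1⊕0⊕0⊕0⊕1⊕0⊕1⊕1⊕1⊕1 = 0
p16 (pos 16,17,18,19,20,21,22,23,24,25,26,27,28,29,30,31): XOR of data positions = 0⊕1⊕0⊕0⊕0⊕1⊕0⊕0⊕0⊕1⊕0⊕1⊕1⊕1⊕1 = 1
Codeword: 0011111010111101010001000101111

0011111010111101010001000101111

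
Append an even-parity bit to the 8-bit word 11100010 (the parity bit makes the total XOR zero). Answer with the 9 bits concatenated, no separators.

XOR of the 8 data bits: 1⊕1⊕1⊕0⊕0⊕0⊕1⊕0 = 0
Parity bit = 0 (so all 9 bits XOR to 0).

111000100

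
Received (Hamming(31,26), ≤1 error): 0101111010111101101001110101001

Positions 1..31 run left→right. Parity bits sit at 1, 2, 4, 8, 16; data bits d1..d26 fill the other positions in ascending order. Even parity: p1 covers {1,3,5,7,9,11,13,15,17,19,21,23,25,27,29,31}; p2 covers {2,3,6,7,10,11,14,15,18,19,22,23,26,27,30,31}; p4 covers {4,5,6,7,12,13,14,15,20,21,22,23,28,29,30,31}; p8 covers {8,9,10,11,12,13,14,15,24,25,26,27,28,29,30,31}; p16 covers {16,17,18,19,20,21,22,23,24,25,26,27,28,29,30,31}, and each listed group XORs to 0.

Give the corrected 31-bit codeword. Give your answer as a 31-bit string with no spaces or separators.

0101111010111101101001110101101

s1 (pos 1,3,5,7,9,11,13,15,17,19,21,23,25,27,29,31): 0⊕0⊕1⊕1⊕1⊕1⊕1⊕0⊕1⊕1⊕0⊕1⊕0⊕0⊕0⊕1 = 1
s2 (pos 2,3,6,7,10,11,14,15,18,19,22,23,26,27,30,31): 1⊕0⊕1⊕1⊕0⊕1⊕1⊕0⊕0⊕1⊕1⊕1⊕1⊕0⊕0⊕1 = 0
s4 (pos 4,5,6,7,12,13,14,15,20,21,22,23,28,29,30,31): 1⊕1⊕1⊕1⊕1⊕1⊕1⊕0⊕0⊕0⊕1⊕1⊕1⊕0⊕0⊕1 = 1
s8 (pos 8,9,10,11,12,13,14,15,24,25,26,27,28,29,30,31): 0⊕1⊕0⊕1⊕1⊕1⊕1⊕0⊕1⊕0⊕1⊕0⊕1⊕0⊕0⊕1 = 1
s16 (pos 16,17,18,19,20,21,22,23,24,25,26,27,28,29,30,31): 1⊕1⊕0⊕1⊕0⊕0⊕1⊕1⊕1⊕0⊕1⊕0⊕1⊕0⊕0⊕1 = 1
Syndrome s16…s1 = 11101 → error at position 29.
Flip position 29: 0101111010111101101001110101001 → 0101111010111101101001110101101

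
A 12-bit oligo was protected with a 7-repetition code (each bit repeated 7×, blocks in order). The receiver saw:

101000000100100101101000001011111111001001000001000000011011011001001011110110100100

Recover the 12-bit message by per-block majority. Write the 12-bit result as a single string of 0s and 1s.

Block 1 (1010000): 2 ones → 0
Block 2 (0010010): 2 ones → 0
Block 3 (0101101): 4 ones → 1
Block 4 (0000010): 1 one → 0
Block 5 (1111111): 7 ones → 1
Block 6 (1001001): 3 ones → 0
Block 7 (0000010): 1 one → 0
Block 8 (0000001): 1 one → 0
Block 9 (1011011): 5 ones → 1
Block 10 (0010010): 2 ones → 0
Block 11 (1111011): 6 ones → 1
Block 12 (0100100): 2 ones → 0

001010001010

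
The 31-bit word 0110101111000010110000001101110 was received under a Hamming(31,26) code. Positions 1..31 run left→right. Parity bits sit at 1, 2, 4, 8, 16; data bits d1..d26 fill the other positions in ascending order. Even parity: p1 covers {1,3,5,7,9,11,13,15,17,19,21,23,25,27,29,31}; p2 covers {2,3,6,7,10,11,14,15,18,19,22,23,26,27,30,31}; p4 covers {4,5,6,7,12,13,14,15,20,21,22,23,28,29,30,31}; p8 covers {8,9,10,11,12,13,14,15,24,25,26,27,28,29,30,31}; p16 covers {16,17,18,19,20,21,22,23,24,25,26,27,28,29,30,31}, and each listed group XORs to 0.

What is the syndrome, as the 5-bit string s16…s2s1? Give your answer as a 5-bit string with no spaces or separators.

11000

s1 (pos 1,3,5,7,9,11,13,15,17,19,21,23,25,27,29,31): 0⊕1⊕1⊕1⊕1⊕0⊕0⊕1⊕1⊕0⊕0⊕0⊕1⊕0⊕1⊕0 = 0
s2 (pos 2,3,6,7,10,11,14,15,18,19,22,23,26,27,30,31): 1⊕1⊕0⊕1⊕1⊕0⊕0⊕1⊕1⊕0⊕0⊕0⊕1⊕0⊕1⊕0 = 0
s4 (pos 4,5,6,7,12,13,14,15,20,21,22,23,28,29,30,31): 0⊕1⊕0⊕1⊕0⊕0⊕0⊕1⊕0⊕0⊕0⊕0⊕1⊕1⊕1⊕0 = 0
s8 (pos 8,9,10,11,12,13,14,15,24,25,26,27,28,29,30,31): 1⊕1⊕1⊕0⊕0⊕0⊕0⊕1⊕0⊕1⊕1⊕0⊕1⊕1⊕1⊕0 = 1
s16 (pos 16,17,18,19,20,21,22,23,24,25,26,27,28,29,30,31): 0⊕1⊕1⊕0⊕0⊕0⊕0⊕0⊕0⊕1⊕1⊕0⊕1⊕1⊕1⊕0 = 1
Syndrome s16…s1 = 11000 → error at position 24.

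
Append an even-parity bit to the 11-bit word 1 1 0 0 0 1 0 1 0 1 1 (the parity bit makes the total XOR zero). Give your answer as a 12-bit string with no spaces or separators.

XOR of the 11 data bits: 1⊕1⊕0⊕0⊕0⊕1⊕0⊕1⊕0⊕1⊕1 = 0
Parity bit = 0 (so all 12 bits XOR to 0).

110001010110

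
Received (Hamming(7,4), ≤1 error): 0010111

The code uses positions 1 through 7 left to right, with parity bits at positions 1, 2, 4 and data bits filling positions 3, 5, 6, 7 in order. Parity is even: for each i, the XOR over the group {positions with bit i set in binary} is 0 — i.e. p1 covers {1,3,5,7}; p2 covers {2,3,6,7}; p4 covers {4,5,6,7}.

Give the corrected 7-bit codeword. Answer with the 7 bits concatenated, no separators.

0010110

s1 (pos 1,3,5,7): 0⊕1⊕1⊕1 = 1
s2 (pos 2,3,6,7): 0⊕1⊕1⊕1 = 1
s4 (pos 4,5,6,7): 0⊕1⊕1⊕1 = 1
Syndrome s4…s1 = 111 → error at position 7.
Flip position 7: 0010111 → 0010110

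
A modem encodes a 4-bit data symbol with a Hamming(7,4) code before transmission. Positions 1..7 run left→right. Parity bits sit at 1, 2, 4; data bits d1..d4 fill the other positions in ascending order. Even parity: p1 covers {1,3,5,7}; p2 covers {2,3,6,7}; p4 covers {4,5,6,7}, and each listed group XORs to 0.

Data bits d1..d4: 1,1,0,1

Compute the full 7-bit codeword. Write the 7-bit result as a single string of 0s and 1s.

Place data at non-parity positions: p1 p2 1 p4 1 0 1
p1 (pos 1,3,5,7): XOR of data positions = 1⊕1⊕1 = 1
p2 (pos 2,3,6,7): XOR of data positions = 1⊕0⊕1 = 0
p4 (pos 4,5,6,7): XOR of data positions = 1⊕0⊕1 = 0
Codeword: 1010101

1010101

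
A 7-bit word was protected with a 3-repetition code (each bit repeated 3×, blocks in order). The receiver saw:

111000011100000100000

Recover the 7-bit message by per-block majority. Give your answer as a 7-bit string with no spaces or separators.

1010000

Block 1 (111): 3 ones → 1
Block 2 (000): 0 ones → 0
Block 3 (011): 2 ones → 1
Block 4 (100): 1 one → 0
Block 5 (000): 0 ones → 0
Block 6 (100): 1 one → 0
Block 7 (000): 0 ones → 0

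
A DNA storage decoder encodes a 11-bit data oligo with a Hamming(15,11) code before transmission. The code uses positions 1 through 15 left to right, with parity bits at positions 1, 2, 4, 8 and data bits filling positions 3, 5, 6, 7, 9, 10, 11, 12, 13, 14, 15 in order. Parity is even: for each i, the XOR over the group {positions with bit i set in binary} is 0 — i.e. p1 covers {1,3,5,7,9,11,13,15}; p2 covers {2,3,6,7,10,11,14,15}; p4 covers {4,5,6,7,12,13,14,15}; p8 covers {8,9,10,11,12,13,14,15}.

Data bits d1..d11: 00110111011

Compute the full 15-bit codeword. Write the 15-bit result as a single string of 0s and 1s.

100101110111011

Place data at non-parity positions: p1 p2 0 p4 0 1 1 p8 0 1 1 1 0 1 1
p1 (pos 1,3,5,7,9,11,13,15): XOR of data positions = 0⊕0⊕1⊕0⊕1⊕0⊕1 = 1
p2 (pos 2,3,6,7,10,11,14,15): XOR of data positions = 0⊕1⊕1⊕1⊕1⊕1⊕1 = 0
p4 (pos 4,5,6,7,12,13,14,15): XOR of data positions = 0⊕1⊕1⊕1⊕0⊕1⊕1 = 1
p8 (pos 8,9,10,11,12,13,14,15): XOR of data positions = 0⊕1⊕1⊕1⊕0⊕1⊕1 = 1
Codeword: 100101110111011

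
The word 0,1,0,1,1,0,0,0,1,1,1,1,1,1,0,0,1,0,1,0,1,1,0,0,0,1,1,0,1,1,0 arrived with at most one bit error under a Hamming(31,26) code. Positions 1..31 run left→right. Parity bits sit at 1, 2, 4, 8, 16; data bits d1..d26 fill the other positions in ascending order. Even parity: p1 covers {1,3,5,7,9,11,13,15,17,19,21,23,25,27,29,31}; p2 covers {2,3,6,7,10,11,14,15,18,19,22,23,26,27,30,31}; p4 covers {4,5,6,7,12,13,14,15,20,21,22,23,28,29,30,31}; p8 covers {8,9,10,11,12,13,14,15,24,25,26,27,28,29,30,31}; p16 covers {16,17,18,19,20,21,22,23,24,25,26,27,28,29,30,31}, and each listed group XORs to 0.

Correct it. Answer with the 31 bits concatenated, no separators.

s1 (pos 1,3,5,7,9,11,13,15,17,19,21,23,25,27,29,31): 0⊕0⊕1⊕0⊕1⊕1⊕1⊕0⊕1⊕1⊕1⊕0⊕0⊕1⊕1⊕0 = 1
s2 (pos 2,3,6,7,10,11,14,15,18,19,22,23,26,27,30,31): 1⊕0⊕0⊕0⊕1⊕1⊕1⊕0⊕0⊕1⊕1⊕0⊕1⊕1⊕1⊕0 = 1
s4 (pos 4,5,6,7,12,13,14,15,20,21,22,23,28,29,30,31): 1⊕1⊕0⊕0⊕1⊕1⊕1⊕0⊕0⊕1⊕1⊕0⊕0⊕1⊕1⊕0 = 1
s8 (pos 8,9,10,11,12,13,14,15,24,25,26,27,28,29,30,31): 0⊕1⊕1⊕1⊕1⊕1⊕1⊕0⊕0⊕0⊕1⊕1⊕0⊕1⊕1⊕0 = 0
s16 (pos 16,17,18,19,20,21,22,23,24,25,26,27,28,29,30,31): 0⊕1⊕0⊕1⊕0⊕1⊕1⊕0⊕0⊕0⊕1⊕1⊕0⊕1⊕1⊕0 = 0
Syndrome s16…s1 = 00111 → error at position 7.
Flip position 7: 0101100011111100101011000110110 → 0101101011111100101011000110110

0101101011111100101011000110110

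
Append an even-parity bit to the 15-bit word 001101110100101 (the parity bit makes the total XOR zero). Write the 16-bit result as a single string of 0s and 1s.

XOR of the 15 data bits: 0⊕0⊕1⊕1⊕0⊕1⊕1⊕1⊕0⊕1⊕0⊕0⊕1⊕0⊕1 = 0
Parity bit = 0 (so all 16 bits XOR to 0).

0011011101001010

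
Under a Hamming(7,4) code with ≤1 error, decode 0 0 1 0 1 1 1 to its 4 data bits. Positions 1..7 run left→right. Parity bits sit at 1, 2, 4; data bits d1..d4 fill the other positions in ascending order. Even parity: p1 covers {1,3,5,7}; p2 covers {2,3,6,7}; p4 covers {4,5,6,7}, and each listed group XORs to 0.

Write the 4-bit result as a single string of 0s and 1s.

1110

s1 (pos 1,3,5,7): 0⊕1⊕1⊕1 = 1
s2 (pos 2,3,6,7): 0⊕1⊕1⊕1 = 1
s4 (pos 4,5,6,7): 0⊕1⊕1⊕1 = 1
Syndrome s4…s1 = 111 → error at position 7.
Flip position 7: 0010111 → 0010110
Read data bits from positions 3,5,6,7: 1110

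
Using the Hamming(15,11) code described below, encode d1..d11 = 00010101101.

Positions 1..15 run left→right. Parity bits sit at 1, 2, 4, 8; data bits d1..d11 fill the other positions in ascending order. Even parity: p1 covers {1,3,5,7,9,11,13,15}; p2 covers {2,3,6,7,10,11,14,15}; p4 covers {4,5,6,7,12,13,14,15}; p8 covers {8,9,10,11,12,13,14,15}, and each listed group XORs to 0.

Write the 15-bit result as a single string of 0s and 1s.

Place data at non-parity positions: p1 p2 0 p4 0 0 1 p8 0 1 0 1 1 0 1
p1 (pos 1,3,5,7,9,11,13,15): XOR of data positions = 0⊕0⊕1⊕0⊕0⊕1⊕1 = 1
p2 (pos 2,3,6,7,10,11,14,15): XOR of data positions = 0⊕0⊕1⊕1⊕0⊕0⊕1 = 1
p4 (pos 4,5,6,7,12,13,14,15): XOR of data positions = 0⊕0⊕1⊕1⊕1⊕0⊕1 = 0
p8 (pos 8,9,10,11,12,13,14,15): XOR of data positions = 0⊕1⊕0⊕1⊕1⊕0⊕1 = 0
Codeword: 110000100101101

110000100101101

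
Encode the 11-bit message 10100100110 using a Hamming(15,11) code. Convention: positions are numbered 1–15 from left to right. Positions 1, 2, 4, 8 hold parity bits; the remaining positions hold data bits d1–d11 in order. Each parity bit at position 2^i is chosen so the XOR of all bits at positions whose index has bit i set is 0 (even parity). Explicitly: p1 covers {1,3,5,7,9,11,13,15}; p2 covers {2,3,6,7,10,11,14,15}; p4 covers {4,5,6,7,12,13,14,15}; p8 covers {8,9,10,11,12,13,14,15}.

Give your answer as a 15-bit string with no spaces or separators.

Place data at non-parity positions: p1 p2 1 p4 0 1 0 p8 0 1 0 0 1 1 0
p1 (pos 1,3,5,7,9,11,13,15): XOR of data positions = 1⊕0⊕0⊕0⊕0⊕1⊕0 = 0
p2 (pos 2,3,6,7,10,11,14,15): XOR of data positions = 1⊕1⊕0⊕1⊕0⊕1⊕0 = 0
p4 (pos 4,5,6,7,12,13,14,15): XOR of data positions = 0⊕1⊕0⊕0⊕1⊕1⊕0 = 1
p8 (pos 8,9,10,11,12,13,14,15): XOR of data positions = 0⊕1⊕0⊕0⊕1⊕1⊕0 = 1
Codeword: 001101010100110

001101010100110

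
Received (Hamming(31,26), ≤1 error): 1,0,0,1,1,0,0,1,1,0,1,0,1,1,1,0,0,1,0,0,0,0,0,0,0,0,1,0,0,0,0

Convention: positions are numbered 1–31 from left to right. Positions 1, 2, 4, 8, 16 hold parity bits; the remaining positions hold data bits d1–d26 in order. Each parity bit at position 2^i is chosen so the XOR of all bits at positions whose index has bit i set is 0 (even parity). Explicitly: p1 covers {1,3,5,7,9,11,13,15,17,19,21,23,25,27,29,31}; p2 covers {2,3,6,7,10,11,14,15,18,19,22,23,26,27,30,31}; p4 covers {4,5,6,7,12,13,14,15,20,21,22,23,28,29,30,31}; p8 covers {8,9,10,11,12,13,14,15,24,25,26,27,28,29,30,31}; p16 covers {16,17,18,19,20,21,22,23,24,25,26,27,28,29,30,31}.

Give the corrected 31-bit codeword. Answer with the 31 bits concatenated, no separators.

1001100110101100010000000010000

s1 (pos 1,3,5,7,9,11,13,15,17,19,21,23,25,27,29,31): 1⊕0⊕1⊕0⊕1⊕1⊕1⊕1⊕0⊕0⊕0⊕0⊕0⊕1⊕0⊕0 = 1
s2 (pos 2,3,6,7,10,11,14,15,18,19,22,23,26,27,30,31): 0⊕0⊕0⊕0⊕0⊕1⊕1⊕1⊕1⊕0⊕0⊕0⊕0⊕1⊕0⊕0 = 1
s4 (pos 4,5,6,7,12,13,14,15,20,21,22,23,28,29,30,31): 1⊕1⊕0⊕0⊕0⊕1⊕1⊕1⊕0⊕0⊕0⊕0⊕0⊕0⊕0⊕0 = 1
s8 (pos 8,9,10,11,12,13,14,15,24,25,26,27,28,29,30,31): 1⊕1⊕0⊕1⊕0⊕1⊕1⊕1⊕0⊕0⊕0⊕1⊕0⊕0⊕0⊕0 = 1
s16 (pos 16,17,18,19,20,21,22,23,24,25,26,27,28,29,30,31): 0⊕0⊕1⊕0⊕0⊕0⊕0⊕0⊕0⊕0⊕0⊕1⊕0⊕0⊕0⊕0 = 0
Syndrome s16…s1 = 01111 → error at position 15.
Flip position 15: 1001100110101110010000000010000 → 1001100110101100010000000010000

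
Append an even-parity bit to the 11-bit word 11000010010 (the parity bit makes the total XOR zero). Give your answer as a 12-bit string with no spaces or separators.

XOR of the 11 data bits: 1⊕1⊕0⊕0⊕0⊕0⊕1⊕0⊕0⊕1⊕0 = 0
Parity bit = 0 (so all 12 bits XOR to 0).

110000100100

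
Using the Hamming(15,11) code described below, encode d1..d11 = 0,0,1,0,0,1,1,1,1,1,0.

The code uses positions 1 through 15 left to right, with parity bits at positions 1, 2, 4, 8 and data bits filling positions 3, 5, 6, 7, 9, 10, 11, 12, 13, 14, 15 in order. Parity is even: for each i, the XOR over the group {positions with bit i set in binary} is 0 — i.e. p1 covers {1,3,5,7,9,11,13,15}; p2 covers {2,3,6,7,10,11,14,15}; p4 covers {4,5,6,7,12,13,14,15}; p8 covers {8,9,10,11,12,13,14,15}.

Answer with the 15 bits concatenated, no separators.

Place data at non-parity positions: p1 p2 0 p4 0 1 0 p8 0 1 1 1 1 1 0
p1 (pos 1,3,5,7,9,11,13,15): XOR of data positions = 0⊕0⊕0⊕0⊕1⊕1⊕0 = 0
p2 (pos 2,3,6,7,10,11,14,15): XOR of data positions = 0⊕1⊕0⊕1⊕1⊕1⊕0 = 0
p4 (pos 4,5,6,7,12,13,14,15): XOR of data positions = 0⊕1⊕0⊕1⊕1⊕1⊕0 = 0
p8 (pos 8,9,10,11,12,13,14,15): XOR of data positions = 0⊕1⊕1⊕1⊕1⊕1⊕0 = 1
Codeword: 000001010111110

000001010111110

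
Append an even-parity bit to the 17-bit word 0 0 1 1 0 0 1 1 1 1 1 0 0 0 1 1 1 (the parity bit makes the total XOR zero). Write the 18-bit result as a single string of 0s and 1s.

001100111110001110

XOR of the 17 data bits: 0⊕0⊕1⊕1⊕0⊕0⊕1⊕1⊕1⊕1⊕1⊕0⊕0⊕0⊕1⊕1⊕1 = 0
Parity bit = 0 (so all 18 bits XOR to 0).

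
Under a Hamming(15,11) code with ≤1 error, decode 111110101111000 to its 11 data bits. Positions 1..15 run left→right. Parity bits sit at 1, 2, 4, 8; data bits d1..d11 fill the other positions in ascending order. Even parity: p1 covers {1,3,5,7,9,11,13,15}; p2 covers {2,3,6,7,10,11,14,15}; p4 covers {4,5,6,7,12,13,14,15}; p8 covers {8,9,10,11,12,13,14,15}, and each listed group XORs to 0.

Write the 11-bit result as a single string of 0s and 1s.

11011111000

s1 (pos 1,3,5,7,9,11,13,15): 1⊕1⊕1⊕1⊕1⊕1⊕0⊕0 = 0
s2 (pos 2,3,6,7,10,11,14,15): 1⊕1⊕0⊕1⊕1⊕1⊕0⊕0 = 1
s4 (pos 4,5,6,7,12,13,14,15): 1⊕1⊕0⊕1⊕1⊕0⊕0⊕0 = 0
s8 (pos 8,9,10,11,12,13,14,15): 0⊕1⊕1⊕1⊕1⊕0⊕0⊕0 = 0
Syndrome s8…s1 = 0010 → error at position 2.
Flip position 2: 111110101111000 → 101110101111000
Read data bits from positions 3,5,6,7,9,10,11,12,13,14,15: 11011111000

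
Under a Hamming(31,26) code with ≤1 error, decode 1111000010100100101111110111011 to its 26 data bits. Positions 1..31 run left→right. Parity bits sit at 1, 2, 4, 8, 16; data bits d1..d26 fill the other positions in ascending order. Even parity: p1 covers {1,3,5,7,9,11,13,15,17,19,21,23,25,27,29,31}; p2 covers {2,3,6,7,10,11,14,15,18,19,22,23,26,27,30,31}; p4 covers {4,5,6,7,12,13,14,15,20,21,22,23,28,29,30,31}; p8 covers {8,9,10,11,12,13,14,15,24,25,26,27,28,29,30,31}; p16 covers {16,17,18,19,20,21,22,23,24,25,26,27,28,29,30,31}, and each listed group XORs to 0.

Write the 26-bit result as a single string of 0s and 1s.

10001010000101111110111011

s1 (pos 1,3,5,7,9,11,13,15,17,19,21,23,25,27,29,31): 1⊕1⊕0⊕0⊕1⊕1⊕0⊕0⊕1⊕1⊕1⊕1⊕0⊕1⊕0⊕1 = 0
s2 (pos 2,3,6,7,10,11,14,15,18,19,22,23,26,27,30,31): 1⊕1⊕0⊕0⊕0⊕1⊕1⊕0⊕0⊕1⊕1⊕1⊕1⊕1⊕1⊕1 = 1
s4 (pos 4,5,6,7,12,13,14,15,20,21,22,23,28,29,30,31): 1⊕0⊕0⊕0⊕0⊕0⊕1⊕0⊕1⊕1⊕1⊕1⊕1⊕0⊕1⊕1 = 1
s8 (pos 8,9,10,11,12,13,14,15,24,25,26,27,28,29,30,31): 0⊕1⊕0⊕1⊕0⊕0⊕1⊕0⊕1⊕0⊕1⊕1⊕1⊕0⊕1⊕1 = 1
s16 (pos 16,17,18,19,20,21,22,23,24,25,26,27,28,29,30,31): 0⊕1⊕0⊕1⊕1⊕1⊕1⊕1⊕1⊕0⊕1⊕1⊕1⊕0⊕1⊕1 = 0
Syndrome s16…s1 = 01110 → error at position 14.
Flip position 14: 1111000010100100101111110111011 → 1111000010100000101111110111011
Read data bits from positions 3,5,6,7,9,10,11,12,13,14,15,17,18,19,20,21,22,23,24,25,26,27,28,29,30,31: 10001010000101111110111011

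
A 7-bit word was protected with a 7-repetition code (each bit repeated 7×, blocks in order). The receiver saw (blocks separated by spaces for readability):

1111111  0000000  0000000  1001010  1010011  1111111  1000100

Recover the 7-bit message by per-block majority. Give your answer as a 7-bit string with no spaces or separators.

1000110

Block 1 (1111111): 7 ones → 1
Block 2 (0000000): 0 ones → 0
Block 3 (0000000): 0 ones → 0
Block 4 (1001010): 3 ones → 0
Block 5 (1010011): 4 ones → 1
Block 6 (1111111): 7 ones → 1
Block 7 (1000100): 2 ones → 0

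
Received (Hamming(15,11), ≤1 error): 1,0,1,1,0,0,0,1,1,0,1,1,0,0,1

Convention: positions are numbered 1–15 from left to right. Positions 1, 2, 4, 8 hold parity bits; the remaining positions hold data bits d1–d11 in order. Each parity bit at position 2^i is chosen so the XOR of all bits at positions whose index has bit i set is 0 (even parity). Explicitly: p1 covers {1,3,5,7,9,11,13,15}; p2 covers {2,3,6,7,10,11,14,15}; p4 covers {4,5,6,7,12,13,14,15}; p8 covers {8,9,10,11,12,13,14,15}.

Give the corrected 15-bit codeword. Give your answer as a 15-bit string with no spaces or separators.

s1 (pos 1,3,5,7,9,11,13,15): 1⊕1⊕0⊕0⊕1⊕1⊕0⊕1 = 1
s2 (pos 2,3,6,7,10,11,14,15): 0⊕1⊕0⊕0⊕0⊕1⊕0⊕1 = 1
s4 (pos 4,5,6,7,12,13,14,15): 1⊕0⊕0⊕0⊕1⊕0⊕0⊕1 = 1
s8 (pos 8,9,10,11,12,13,14,15): 1⊕1⊕0⊕1⊕1⊕0⊕0⊕1 = 1
Syndrome s8…s1 = 1111 → error at position 15.
Flip position 15: 101100011011001 → 101100011011000

101100011011000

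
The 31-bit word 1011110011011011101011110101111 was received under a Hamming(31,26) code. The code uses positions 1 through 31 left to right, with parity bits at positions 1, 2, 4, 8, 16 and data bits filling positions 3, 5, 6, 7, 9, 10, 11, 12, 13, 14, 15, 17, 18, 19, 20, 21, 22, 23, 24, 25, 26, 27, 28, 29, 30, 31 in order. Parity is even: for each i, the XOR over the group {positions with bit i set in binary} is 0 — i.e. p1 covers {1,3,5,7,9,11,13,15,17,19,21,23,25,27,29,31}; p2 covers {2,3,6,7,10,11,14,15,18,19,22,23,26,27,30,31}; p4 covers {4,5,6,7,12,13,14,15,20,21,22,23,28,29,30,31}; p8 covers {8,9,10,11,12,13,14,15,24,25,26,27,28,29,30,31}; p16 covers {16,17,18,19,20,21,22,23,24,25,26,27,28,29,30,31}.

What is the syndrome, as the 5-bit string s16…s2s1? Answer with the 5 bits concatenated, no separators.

01100

s1 (pos 1,3,5,7,9,11,13,15,17,19,21,23,25,27,29,31): 1⊕1⊕1⊕0⊕1⊕0⊕1⊕1⊕1⊕1⊕1⊕1⊕0⊕0⊕1⊕1 = 0
s2 (pos 2,3,6,7,10,11,14,15,18,19,22,23,26,27,30,31): 0⊕1⊕1⊕0⊕1⊕0⊕0⊕1⊕0⊕1⊕1⊕1⊕1⊕0⊕1⊕1 = 0
s4 (pos 4,5,6,7,12,13,14,15,20,21,22,23,28,29,30,31): 1⊕1⊕1⊕0⊕1⊕1⊕0⊕1⊕0⊕1⊕1⊕1⊕1⊕1⊕1⊕1 = 1
s8 (pos 8,9,10,11,12,13,14,15,24,25,26,27,28,29,30,31): 0⊕1⊕1⊕0⊕1⊕1⊕0⊕1⊕1⊕0⊕1⊕0⊕1⊕1⊕1⊕1 = 1
s16 (pos 16,17,18,19,20,21,22,23,24,25,26,27,28,29,30,31): 1⊕1⊕0⊕1⊕0⊕1⊕1⊕1⊕1⊕0⊕1⊕0⊕1⊕1⊕1⊕1 = 0
Syndrome s16…s1 = 01100 → error at position 12.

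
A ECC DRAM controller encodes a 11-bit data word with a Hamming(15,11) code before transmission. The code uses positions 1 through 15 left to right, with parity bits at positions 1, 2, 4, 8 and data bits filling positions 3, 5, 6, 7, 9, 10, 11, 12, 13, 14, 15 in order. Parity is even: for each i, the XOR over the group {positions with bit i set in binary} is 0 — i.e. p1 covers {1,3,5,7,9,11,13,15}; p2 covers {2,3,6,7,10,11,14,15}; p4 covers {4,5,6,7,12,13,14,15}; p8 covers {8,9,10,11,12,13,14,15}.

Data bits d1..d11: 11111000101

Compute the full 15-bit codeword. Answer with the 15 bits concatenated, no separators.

Place data at non-parity positions: p1 p2 1 p4 1 1 1 p8 1 0 0 0 1 0 1
p1 (pos 1,3,5,7,9,11,13,15): XOR of data positions = 1⊕1⊕1⊕1⊕0⊕1⊕1 = 0
p2 (pos 2,3,6,7,10,11,14,15): XOR of data positions = 1⊕1⊕1⊕0⊕0⊕0⊕1 = 0
p4 (pos 4,5,6,7,12,13,14,15): XOR of data positions = 1⊕1⊕1⊕0⊕1⊕0⊕1 = 1
p8 (pos 8,9,10,11,12,13,14,15): XOR of data positions = 1⊕0⊕0⊕0⊕1⊕0⊕1 = 1
Codeword: 001111111000101

001111111000101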